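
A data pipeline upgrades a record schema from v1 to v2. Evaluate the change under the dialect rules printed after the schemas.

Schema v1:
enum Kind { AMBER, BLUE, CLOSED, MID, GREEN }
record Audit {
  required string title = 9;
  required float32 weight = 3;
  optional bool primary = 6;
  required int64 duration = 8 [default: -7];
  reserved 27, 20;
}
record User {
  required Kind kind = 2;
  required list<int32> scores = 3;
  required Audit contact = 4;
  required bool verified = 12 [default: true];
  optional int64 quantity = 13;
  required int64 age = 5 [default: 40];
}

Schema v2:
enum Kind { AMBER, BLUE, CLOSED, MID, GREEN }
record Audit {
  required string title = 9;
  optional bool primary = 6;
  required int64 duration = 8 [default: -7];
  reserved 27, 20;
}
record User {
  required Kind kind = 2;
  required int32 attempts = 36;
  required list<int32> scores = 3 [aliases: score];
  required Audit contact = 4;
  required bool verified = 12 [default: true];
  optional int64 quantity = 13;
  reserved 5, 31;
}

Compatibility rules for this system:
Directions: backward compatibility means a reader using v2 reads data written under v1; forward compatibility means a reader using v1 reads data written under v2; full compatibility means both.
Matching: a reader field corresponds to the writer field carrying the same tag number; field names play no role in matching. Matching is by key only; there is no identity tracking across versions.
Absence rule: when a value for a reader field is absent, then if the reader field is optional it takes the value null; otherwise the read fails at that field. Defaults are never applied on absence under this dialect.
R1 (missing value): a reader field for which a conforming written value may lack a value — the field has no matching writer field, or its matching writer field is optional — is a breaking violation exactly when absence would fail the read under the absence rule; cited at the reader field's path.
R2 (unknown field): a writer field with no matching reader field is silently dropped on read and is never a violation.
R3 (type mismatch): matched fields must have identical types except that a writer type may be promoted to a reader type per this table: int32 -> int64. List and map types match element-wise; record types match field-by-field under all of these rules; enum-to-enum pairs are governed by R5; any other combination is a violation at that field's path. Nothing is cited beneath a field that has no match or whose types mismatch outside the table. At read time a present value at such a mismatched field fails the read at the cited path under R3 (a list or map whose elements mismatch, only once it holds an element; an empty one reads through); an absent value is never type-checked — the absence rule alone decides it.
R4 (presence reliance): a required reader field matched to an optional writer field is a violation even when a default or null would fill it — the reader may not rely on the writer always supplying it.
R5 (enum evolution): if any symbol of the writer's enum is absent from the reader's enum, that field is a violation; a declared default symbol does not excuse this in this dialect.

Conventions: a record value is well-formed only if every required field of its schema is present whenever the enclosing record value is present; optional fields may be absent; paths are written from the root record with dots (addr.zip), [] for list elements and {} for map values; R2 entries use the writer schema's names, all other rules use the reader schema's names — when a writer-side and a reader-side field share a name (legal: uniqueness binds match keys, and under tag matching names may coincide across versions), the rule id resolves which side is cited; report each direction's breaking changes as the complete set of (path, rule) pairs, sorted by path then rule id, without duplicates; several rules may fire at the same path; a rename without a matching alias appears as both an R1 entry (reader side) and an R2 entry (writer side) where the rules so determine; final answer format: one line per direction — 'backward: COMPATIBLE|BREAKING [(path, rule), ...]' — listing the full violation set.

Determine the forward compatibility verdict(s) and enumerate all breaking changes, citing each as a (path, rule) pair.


forward: BREAKING [(age, R1), (contact.weight, R1)]

the writer's type comes first in each User pair
checking forward for User: reader v1 against writer v2:
  kind <- kind (Kind -> Kind, writer required)
  scores <- scores (list<int32> -> list<int32>, writer required)
  contact <- contact (Audit -> Audit, writer required)
  verified <- verified (bool -> bool, writer required)
  quantity <- quantity (int64 -> int64, writer optional)
  age has no writer counterpart
  leftover writer field: attempts
  contact.title <- contact.title (string -> string, writer required)
  contact.weight has no writer counterpart
  contact.primary <- contact.primary (bool -> bool, writer optional)
  contact.duration <- contact.duration (int64 -> int64, writer required)
  rule R1 violated at age
  rule R1 violated at contact.weight
  forward on User therefore BREAKING (2)
ruling out the remaining User differences:
  added field attempts to record User: required int32, tag 36 (in v2 it sits immediately before scores) -> affects backward compatibility only, which is not asked


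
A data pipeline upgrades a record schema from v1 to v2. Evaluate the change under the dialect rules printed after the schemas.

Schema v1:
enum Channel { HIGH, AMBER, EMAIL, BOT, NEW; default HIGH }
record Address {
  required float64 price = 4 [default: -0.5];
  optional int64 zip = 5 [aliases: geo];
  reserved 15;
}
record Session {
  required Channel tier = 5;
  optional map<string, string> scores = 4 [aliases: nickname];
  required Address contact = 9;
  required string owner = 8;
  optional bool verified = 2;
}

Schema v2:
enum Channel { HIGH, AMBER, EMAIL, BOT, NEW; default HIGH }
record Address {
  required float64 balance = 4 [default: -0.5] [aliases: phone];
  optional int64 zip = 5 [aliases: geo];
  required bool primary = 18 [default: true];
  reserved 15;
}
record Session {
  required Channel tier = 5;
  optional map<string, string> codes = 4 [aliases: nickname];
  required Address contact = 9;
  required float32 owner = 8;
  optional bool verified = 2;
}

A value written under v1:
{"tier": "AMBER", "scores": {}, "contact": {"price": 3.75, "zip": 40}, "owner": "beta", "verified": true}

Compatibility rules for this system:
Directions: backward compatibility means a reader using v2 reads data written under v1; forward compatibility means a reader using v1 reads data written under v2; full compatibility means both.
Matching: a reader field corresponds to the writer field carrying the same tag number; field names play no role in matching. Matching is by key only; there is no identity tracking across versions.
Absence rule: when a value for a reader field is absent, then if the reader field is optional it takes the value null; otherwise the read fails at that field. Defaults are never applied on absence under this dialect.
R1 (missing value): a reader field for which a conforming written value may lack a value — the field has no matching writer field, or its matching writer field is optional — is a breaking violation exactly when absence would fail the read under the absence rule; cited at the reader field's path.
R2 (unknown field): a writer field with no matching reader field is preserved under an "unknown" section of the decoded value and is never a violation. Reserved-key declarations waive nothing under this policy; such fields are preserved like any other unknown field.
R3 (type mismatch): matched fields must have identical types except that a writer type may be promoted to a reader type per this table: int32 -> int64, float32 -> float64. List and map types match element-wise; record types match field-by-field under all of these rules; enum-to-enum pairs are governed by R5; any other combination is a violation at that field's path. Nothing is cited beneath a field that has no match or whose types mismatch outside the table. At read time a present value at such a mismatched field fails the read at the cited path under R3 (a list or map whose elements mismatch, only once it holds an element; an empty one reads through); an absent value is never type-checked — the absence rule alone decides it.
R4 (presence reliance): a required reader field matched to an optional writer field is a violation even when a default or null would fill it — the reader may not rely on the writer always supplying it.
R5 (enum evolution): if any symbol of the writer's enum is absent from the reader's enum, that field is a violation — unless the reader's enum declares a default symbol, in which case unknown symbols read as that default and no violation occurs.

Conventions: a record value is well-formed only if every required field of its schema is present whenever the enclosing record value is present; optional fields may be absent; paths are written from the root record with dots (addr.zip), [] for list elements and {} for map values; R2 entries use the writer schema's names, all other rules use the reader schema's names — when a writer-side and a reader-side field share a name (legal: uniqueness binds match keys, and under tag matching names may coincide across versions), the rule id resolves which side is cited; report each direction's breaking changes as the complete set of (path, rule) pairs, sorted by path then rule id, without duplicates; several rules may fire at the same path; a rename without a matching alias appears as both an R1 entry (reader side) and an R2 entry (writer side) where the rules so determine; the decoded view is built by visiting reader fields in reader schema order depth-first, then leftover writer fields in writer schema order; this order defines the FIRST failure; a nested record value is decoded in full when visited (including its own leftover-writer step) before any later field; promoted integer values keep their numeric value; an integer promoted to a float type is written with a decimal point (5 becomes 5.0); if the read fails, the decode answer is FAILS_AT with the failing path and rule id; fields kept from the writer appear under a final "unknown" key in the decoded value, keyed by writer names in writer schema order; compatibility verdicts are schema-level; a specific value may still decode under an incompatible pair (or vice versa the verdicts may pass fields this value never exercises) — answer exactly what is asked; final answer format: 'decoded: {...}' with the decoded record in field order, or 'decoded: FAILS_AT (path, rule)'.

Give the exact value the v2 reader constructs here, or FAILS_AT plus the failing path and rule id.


arrows below run writer -> reader for Session
decode walk for Session under reader schema v2:
  tier := "AMBER"
  codes := {} (from writer scores)
  contact.balance := 3.75 (from writer price)
  contact.zip := 40
  read fails at contact.primary under R1 (no fill)
  => FAILS_AT (contact.primary, R1)
checking off the Session differences that do not matter here:
  renamed field scores to codes in record Session -> no rule fires on it and the decoded Session view is identical with or without it
  renamed field price to balance in record Address -> no rule fires on it and the decoded Session view is identical with or without it
  field owner in record Session: type string changed to float32 -> matters for Session compatibility verdicts, not for this value's decode

decoded: FAILS_AT (contact.primary, R1)


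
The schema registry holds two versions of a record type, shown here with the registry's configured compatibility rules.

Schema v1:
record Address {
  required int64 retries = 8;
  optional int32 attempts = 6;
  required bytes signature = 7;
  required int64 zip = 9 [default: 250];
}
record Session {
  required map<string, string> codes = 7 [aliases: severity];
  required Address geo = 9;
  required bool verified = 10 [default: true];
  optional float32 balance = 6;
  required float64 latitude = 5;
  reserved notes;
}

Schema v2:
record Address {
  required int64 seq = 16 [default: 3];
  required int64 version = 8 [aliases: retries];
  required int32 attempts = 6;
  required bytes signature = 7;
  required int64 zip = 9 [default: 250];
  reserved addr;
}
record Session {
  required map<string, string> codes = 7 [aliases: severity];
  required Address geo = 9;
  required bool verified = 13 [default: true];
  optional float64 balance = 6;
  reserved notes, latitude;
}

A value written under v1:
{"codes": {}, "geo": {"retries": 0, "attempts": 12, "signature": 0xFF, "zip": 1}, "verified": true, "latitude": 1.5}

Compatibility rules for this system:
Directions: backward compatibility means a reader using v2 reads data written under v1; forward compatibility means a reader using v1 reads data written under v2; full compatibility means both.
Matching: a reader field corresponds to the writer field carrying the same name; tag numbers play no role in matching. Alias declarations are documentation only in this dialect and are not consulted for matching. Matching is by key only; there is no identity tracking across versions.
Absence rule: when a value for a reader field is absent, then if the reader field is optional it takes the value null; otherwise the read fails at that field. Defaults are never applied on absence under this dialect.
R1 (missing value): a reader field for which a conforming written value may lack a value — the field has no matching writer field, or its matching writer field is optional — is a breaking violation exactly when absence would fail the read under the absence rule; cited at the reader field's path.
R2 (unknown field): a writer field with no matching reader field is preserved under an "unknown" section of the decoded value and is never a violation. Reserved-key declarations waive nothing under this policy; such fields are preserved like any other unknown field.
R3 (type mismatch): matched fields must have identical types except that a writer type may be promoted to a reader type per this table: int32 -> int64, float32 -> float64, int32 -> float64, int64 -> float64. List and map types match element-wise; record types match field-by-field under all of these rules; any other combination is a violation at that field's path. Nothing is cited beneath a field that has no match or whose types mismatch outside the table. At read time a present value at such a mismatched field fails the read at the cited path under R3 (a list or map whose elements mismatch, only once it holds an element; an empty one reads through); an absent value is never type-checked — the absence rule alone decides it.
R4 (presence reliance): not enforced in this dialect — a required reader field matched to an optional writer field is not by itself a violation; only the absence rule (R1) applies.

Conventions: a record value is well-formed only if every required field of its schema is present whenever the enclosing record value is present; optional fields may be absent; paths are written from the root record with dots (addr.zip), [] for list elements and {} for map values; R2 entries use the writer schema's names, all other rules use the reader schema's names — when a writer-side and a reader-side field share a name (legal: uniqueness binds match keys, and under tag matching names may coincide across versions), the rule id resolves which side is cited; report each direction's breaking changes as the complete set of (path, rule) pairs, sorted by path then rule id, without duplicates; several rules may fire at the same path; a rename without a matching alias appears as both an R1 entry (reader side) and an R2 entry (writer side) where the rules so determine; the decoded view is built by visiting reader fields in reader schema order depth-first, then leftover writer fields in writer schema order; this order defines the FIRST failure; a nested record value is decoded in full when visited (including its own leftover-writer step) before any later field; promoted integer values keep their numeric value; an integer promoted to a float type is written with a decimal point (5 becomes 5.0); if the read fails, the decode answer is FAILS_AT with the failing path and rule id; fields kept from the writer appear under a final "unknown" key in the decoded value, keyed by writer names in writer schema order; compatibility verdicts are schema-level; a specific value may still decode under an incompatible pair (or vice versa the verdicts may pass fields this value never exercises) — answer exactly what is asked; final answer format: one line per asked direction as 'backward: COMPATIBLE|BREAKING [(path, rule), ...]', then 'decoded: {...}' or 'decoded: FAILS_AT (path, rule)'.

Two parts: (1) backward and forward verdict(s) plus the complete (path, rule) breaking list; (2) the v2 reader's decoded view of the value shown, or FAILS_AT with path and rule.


backward: BREAKING [(geo.attempts, R1), (geo.seq, R1), (geo.version, R1)]; forward: BREAKING [(balance, R3), (geo.retries, R1), (latitude, R1)]; decoded: FAILS_AT (geo.seq, R1)

the writer's type comes first in each Session pair
backward pass over Session, reader schema v2, writer schema v1:
  map<string, string> -> map<string, string>, writer required: codes aligns to codes
  Address -> Address, writer required: geo aligns to geo
  bool -> bool, writer required: verified aligns to verified
  float32 -> float64, writer optional: balance aligns to balance
  writer latitude: unknown to reader
  geo.seq has no writer counterpart
  geo.version has no writer counterpart
  int32 -> int32, writer optional: geo.attempts aligns to geo.attempts
  bytes -> bytes, writer required: geo.signature aligns to geo.signature
  int64 -> int64, writer required: geo.zip aligns to geo.zip
  writer geo.retries: unknown to reader
  rule R1 violated at geo.attempts
  rule R1 violated at geo.seq
  rule R1 violated at geo.version
  backward on Session therefore BREAKING (3)
forward pass over Session, reader schema v1, writer schema v2:
  map<string, string> -> map<string, string>, writer required: codes aligns to codes
  Address -> Address, writer required: geo aligns to geo
  bool -> bool, writer required: verified aligns to verified
  float64 -> float32, writer optional: balance aligns to balance
  latitude has no writer counterpart
  geo.retries has no writer counterpart
  int32 -> int32, writer required: geo.attempts aligns to geo.attempts
  bytes -> bytes, writer required: geo.signature aligns to geo.signature
  int64 -> int64, writer required: geo.zip aligns to geo.zip
  writer geo.seq: unknown to reader
  writer geo.version: unknown to reader
  rule R3 violated at balance
  rule R1 violated at geo.retries
  rule R1 violated at latitude
  forward on Session therefore BREAKING (3)
decoding the Session value with the v2 reader:
  codes := {}
  read fails at geo.seq under R1 (no fill)
  => FAILS_AT (geo.seq, R1)


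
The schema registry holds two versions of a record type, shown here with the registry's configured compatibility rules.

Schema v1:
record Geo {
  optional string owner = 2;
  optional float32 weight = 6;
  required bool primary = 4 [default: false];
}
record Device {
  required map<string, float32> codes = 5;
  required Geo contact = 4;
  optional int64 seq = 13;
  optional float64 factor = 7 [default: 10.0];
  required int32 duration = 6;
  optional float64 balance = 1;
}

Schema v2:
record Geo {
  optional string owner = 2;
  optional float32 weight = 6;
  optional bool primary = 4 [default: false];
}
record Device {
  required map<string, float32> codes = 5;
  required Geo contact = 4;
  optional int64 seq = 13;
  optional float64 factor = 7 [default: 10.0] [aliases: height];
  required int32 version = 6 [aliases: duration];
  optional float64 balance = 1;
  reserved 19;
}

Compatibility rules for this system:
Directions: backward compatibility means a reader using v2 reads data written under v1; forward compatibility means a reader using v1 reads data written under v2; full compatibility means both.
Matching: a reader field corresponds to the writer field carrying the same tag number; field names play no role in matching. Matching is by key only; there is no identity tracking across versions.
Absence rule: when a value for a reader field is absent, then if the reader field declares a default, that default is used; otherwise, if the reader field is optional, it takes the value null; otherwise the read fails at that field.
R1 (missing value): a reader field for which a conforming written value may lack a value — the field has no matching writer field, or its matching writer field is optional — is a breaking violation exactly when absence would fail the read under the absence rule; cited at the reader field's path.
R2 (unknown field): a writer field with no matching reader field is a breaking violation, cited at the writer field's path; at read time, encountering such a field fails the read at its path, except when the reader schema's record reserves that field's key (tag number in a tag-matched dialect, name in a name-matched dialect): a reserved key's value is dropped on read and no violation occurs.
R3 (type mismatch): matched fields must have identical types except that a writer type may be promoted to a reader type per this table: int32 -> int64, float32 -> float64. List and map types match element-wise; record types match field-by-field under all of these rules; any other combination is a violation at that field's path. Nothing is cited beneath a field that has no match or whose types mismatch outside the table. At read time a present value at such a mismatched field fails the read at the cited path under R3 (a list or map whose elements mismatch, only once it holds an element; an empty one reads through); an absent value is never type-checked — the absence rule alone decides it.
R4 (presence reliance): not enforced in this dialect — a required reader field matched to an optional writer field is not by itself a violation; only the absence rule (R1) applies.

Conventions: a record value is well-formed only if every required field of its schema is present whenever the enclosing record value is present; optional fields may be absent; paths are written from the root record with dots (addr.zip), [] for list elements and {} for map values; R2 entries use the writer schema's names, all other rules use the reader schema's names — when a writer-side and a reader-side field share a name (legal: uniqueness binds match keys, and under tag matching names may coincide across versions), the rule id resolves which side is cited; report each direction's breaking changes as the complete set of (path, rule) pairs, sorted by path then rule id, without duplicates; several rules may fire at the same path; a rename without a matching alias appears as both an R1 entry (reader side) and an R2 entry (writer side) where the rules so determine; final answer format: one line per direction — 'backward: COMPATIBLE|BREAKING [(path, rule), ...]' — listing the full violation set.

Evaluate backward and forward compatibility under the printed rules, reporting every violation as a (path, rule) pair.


backward: COMPATIBLE []; forward: COMPATIBLE []

arrows below run writer -> reader for Device
backward analysis of Device with v2 as reader and v1 as writer:
  writer required, map<string, float32> -> map<string, float32>: reader codes maps from writer codes
  writer required, Geo -> Geo: reader contact maps from writer contact
  writer optional, int64 -> int64: reader seq maps from writer seq
  writer optional, float64 -> float64: reader factor maps from writer factor
  writer required, int32 -> int32: reader version maps from writer duration
  writer optional, float64 -> float64: reader balance maps from writer balance
  writer optional, string -> string: reader contact.owner maps from writer contact.owner
  writer optional, float32 -> float32: reader contact.weight maps from writer contact.weight
  writer required, bool -> bool: reader contact.primary maps from writer contact.primary
  nothing fires on Device: backward is COMPATIBLE
forward analysis of Device with v1 as reader and v2 as writer:
  writer required, map<string, float32> -> map<string, float32>: reader codes maps from writer codes
  writer required, Geo -> Geo: reader contact maps from writer contact
  writer optional, int64 -> int64: reader seq maps from writer seq
  writer optional, float64 -> float64: reader factor maps from writer factor
  writer required, int32 -> int32: reader duration maps from writer version
  writer optional, float64 -> float64: reader balance maps from writer balance
  writer optional, string -> string: reader contact.owner maps from writer contact.owner
  writer optional, float32 -> float32: reader contact.weight maps from writer contact.weight
  writer optional, bool -> bool: reader contact.primary maps from writer contact.primary
  nothing fires on Device: forward is COMPATIBLE


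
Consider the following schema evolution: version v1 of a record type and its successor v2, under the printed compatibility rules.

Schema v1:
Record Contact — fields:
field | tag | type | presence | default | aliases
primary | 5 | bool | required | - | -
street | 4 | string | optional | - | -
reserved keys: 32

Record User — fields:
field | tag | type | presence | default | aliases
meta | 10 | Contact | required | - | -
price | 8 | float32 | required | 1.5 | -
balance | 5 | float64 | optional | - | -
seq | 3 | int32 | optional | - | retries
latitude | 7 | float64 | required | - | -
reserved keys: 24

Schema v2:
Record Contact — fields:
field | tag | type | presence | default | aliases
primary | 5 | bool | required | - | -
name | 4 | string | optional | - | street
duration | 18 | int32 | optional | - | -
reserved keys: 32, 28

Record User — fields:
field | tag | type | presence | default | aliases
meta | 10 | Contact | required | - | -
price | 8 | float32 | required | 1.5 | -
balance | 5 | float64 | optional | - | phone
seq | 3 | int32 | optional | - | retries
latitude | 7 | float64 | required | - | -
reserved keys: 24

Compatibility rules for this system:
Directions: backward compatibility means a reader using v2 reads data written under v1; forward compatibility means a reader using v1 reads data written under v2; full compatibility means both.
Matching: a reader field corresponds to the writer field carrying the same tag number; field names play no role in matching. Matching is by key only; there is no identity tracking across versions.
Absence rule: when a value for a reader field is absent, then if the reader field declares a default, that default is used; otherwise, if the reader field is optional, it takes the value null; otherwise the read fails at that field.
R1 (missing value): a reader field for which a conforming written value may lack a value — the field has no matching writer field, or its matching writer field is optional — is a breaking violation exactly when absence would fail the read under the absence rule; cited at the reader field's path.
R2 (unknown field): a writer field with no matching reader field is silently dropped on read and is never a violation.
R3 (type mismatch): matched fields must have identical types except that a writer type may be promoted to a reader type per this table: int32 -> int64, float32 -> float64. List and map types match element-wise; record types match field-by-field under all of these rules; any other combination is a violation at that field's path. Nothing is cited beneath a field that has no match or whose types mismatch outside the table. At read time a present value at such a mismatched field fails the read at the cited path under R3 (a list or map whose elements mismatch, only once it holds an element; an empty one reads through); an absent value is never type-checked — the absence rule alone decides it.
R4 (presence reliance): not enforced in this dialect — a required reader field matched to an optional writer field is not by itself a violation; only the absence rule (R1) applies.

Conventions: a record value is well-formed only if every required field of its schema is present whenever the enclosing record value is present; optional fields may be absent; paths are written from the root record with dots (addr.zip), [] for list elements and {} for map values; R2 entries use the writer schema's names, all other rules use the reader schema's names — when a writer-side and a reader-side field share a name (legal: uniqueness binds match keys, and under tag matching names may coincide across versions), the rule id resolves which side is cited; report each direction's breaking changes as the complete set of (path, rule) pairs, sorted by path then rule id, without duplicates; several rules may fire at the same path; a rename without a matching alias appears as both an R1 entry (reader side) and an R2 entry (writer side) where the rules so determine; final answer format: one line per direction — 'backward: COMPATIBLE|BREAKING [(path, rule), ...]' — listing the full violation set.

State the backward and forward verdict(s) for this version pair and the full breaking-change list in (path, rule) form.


arrows below run writer -> reader for User
backward on User — v2 reading data written by v1:
  meta <- meta (Contact -> Contact, writer required)
  price <- price (float32 -> float32, writer required)
  balance <- balance (float64 -> float64, writer optional)
  seq <- seq (int32 -> int32, writer optional)
  latitude <- latitude (float64 -> float64, writer required)
  meta.primary <- meta.primary (bool -> bool, writer required)
  meta.name <- meta.street (string -> string, writer optional)
  meta.duration has no writer counterpart
  => no violations; backward on User: COMPATIBLE
forward on User — v1 reading data written by v2:
  meta <- meta (Contact -> Contact, writer required)
  price <- price (float32 -> float32, writer required)
  balance <- balance (float64 -> float64, writer optional)
  seq <- seq (int32 -> int32, writer optional)
  latitude <- latitude (float64 -> float64, writer required)
  meta.primary <- meta.primary (bool -> bool, writer required)
  meta.street <- meta.name (string -> string, writer optional)
  meta.duration (writer side), unknown to reader
  => no violations; forward on User: COMPATIBLE

backward: COMPATIBLE []; forward: COMPATIBLE []


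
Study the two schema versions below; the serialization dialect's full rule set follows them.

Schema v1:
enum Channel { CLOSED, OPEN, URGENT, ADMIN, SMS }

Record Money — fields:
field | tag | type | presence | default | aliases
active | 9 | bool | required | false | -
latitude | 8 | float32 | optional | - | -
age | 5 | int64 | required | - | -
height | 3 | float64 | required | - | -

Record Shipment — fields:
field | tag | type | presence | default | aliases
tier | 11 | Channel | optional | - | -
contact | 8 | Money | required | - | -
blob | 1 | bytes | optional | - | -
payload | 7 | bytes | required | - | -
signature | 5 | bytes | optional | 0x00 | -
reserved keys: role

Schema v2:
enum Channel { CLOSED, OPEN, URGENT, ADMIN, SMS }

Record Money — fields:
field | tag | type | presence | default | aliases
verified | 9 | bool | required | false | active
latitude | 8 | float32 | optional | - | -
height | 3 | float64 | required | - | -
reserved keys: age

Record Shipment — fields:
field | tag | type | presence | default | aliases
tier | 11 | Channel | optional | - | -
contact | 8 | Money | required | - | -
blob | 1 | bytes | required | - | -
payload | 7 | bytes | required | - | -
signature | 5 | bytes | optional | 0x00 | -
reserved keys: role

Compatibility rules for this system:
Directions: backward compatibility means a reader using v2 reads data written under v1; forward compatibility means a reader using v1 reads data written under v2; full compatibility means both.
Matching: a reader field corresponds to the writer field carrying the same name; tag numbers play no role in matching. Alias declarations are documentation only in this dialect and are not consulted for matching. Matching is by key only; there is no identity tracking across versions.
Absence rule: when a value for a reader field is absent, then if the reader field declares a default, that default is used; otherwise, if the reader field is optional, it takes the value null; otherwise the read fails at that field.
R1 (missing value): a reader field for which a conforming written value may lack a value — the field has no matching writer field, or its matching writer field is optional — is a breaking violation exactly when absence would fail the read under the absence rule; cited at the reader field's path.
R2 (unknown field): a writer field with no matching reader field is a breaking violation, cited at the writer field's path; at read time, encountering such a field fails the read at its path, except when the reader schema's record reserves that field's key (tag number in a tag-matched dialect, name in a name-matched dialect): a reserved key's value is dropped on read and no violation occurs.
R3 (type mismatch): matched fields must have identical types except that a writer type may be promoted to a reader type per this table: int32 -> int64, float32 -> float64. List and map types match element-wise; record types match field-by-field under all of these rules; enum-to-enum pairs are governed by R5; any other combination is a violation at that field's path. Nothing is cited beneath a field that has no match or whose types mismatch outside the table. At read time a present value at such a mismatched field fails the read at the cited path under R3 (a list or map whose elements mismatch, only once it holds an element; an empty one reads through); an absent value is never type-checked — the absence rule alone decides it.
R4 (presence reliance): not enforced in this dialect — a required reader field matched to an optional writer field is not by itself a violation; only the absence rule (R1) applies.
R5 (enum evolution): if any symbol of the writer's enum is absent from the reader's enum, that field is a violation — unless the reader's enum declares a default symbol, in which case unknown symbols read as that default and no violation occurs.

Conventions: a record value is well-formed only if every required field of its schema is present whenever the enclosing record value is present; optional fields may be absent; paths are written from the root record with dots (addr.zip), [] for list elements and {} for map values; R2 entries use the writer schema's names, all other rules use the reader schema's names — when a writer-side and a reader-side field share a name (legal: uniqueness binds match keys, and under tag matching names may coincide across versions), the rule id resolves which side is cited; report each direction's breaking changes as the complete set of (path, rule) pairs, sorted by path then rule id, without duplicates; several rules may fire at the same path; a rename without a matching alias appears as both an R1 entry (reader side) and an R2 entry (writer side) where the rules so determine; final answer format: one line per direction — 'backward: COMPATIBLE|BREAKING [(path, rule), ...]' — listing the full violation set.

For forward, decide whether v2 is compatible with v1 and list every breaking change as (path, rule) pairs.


the writer's type comes first in each Shipment pair
forward analysis of Shipment with v1 as reader and v2 as writer:
  tier: Channel -> Channel, writer optional; from tier
  contact: Money -> Money, writer required; from contact
  blob: bytes -> bytes, writer required; from blob
  payload: bytes -> bytes, writer required; from payload
  signature: bytes -> bytes, writer optional; from signature
  no writer field matches reader contact.active
  contact.latitude: float32 -> float32, writer optional; from contact.latitude
  no writer field matches reader contact.age
  contact.height: float64 -> float64, writer required; from contact.height
  contact.verified (writer side), unknown to reader
  R1 fires at contact.age
  R2 fires at contact.verified
  => forward: BREAKING (2)
ruling out the remaining Shipment differences:
  field blob in record Shipment: optional changed to required -> affects backward compatibility only, which is not asked

forward: BREAKING [(contact.age, R1), (contact.verified, R2)]


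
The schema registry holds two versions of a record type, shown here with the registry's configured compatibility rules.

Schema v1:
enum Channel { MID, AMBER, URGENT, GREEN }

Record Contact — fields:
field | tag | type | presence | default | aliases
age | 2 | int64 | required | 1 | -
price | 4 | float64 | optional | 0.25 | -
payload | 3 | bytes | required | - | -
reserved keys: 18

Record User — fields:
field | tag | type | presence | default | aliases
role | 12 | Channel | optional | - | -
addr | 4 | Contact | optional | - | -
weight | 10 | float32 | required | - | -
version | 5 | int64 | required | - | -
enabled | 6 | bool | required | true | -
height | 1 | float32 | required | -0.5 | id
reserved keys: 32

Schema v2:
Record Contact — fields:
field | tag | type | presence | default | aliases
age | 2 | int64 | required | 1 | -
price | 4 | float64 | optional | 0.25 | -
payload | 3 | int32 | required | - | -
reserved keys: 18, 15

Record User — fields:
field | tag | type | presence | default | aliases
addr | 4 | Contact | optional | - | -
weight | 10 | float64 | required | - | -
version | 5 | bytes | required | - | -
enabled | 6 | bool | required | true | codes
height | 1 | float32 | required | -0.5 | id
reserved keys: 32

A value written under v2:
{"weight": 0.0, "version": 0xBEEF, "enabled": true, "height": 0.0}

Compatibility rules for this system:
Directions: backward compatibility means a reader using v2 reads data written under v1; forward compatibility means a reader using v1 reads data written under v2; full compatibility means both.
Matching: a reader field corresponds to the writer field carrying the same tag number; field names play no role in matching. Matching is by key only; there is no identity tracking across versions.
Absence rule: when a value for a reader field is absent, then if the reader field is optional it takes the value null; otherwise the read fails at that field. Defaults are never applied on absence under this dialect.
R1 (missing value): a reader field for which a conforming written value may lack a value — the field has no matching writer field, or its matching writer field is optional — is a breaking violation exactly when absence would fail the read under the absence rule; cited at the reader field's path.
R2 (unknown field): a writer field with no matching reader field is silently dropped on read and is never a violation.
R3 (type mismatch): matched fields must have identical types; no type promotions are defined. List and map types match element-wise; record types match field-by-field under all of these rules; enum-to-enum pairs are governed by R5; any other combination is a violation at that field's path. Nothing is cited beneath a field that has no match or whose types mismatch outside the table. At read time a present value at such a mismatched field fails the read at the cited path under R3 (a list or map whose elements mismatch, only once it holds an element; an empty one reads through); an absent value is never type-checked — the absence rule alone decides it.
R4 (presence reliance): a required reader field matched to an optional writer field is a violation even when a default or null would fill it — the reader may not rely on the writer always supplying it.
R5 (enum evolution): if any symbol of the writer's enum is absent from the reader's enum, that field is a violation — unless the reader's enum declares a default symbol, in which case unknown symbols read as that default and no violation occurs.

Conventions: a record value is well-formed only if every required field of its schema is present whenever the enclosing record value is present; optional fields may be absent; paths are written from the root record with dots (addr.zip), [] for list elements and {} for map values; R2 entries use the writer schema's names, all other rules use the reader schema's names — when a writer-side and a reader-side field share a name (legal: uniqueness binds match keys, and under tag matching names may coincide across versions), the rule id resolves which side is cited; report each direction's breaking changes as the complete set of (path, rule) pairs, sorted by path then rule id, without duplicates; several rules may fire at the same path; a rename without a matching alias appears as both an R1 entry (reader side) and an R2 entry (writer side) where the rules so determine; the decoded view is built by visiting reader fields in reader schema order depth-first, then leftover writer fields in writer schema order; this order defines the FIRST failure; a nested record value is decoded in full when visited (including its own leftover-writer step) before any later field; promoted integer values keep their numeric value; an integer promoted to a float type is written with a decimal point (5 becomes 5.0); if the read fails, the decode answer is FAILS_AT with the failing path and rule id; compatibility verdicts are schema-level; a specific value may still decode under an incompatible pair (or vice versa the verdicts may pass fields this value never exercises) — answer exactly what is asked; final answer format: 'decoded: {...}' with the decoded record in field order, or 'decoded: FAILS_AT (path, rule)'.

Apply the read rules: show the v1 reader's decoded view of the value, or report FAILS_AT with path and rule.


decoded: FAILS_AT (weight, R3)

arrows below run writer -> reader for User
decoding the User value with the v1 reader:
  role := null (absent, optional -> null)
  addr := null (absent, optional -> null)
  read fails at weight under R3
  => FAILS_AT (weight, R3)
ruling out the remaining User differences:
  removed field role from record User -> no rule fires on it and the decoded User view is identical with or without it
  field payload in record Contact: type bytes changed to int32 -> a verdict-level change on User — the shown value reads the same
  field version in record User: type int64 changed to bytes -> a verdict-level change on User — the shown value reads the same
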